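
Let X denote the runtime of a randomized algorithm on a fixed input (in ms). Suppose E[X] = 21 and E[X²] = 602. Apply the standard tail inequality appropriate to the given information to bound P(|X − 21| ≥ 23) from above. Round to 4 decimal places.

0.3043

The first two moments determine the variance, so Chebyshev's inequality is the sharpest standard bound available.
Var(X) = E[X²] − (E[X])² = 602 − 441 = 161.
Chebyshev's inequality: P(|X − μ| ≥ t) ≤ Var(X)/t² = 161/529 = 0.3043.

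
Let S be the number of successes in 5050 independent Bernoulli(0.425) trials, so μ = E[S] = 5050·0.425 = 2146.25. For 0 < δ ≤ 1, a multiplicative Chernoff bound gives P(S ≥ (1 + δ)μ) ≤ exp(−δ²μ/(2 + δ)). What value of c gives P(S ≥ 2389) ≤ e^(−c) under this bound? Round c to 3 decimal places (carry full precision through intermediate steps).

12.993

Write 2389 = (1 + δ)μ, so δ = 2389/2146.25 − 1 = 0.1131043…
Then the exponent is δ²μ/(2 + δ) = (2389 − μ)² / (μ·(2 + δ)) = 12.993234.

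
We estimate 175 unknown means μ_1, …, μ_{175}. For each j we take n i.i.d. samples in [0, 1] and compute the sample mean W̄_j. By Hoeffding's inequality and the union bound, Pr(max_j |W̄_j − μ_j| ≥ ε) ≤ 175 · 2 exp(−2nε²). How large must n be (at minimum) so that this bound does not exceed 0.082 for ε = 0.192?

Need 2·175·exp(−2nε²) ≤ 0.082, i.e. exp(−2nε²) ≤ 0.082/350.
So 2nε² ≥ ln(350/0.082) = 8.358969.
Hence n ≥ 8.358969/(2·0.192²) = 113.376.
The smallest integer n is 114.

114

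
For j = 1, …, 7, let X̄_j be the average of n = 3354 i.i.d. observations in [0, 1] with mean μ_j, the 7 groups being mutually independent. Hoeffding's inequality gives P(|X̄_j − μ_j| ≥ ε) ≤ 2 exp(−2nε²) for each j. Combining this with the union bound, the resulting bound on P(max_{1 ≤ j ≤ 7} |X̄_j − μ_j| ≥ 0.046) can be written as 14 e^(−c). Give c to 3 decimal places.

Union bound over the 7 events: P(max_{1 ≤ j ≤ 7} |X̄_j − μ_j| ≥ 0.046) ≤ 7·2·exp(−2nε²) = 14 exp(−2·3354·0.046²).
So c = 2·3354·0.046² = 14.1941.

14.194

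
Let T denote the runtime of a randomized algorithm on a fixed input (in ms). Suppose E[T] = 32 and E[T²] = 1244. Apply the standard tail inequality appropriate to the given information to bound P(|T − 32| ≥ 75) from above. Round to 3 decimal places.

The first two moments determine the variance, so Chebyshev's inequality is the sharpest standard bound available.
Var(T) = E[T²] − (E[T])² = 1244 − 1024 = 220.
Chebyshev's inequality: P(|T − μ| ≥ t) ≤ Var(T)/t² = 220/5625 = 0.0391.

0.039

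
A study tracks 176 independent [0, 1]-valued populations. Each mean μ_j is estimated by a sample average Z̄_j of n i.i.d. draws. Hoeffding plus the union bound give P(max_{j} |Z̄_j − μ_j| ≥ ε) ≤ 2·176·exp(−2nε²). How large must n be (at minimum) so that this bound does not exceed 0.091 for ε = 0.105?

375

Need 2·176·exp(−2nε²) ≤ 0.091, i.e. exp(−2nε²) ≤ 0.091/352.
So 2nε² ≥ ln(352/0.091) = 8.260527.
Hence n ≥ 8.260527/(2·0.105²) = 374.627.
The smallest integer n is 375.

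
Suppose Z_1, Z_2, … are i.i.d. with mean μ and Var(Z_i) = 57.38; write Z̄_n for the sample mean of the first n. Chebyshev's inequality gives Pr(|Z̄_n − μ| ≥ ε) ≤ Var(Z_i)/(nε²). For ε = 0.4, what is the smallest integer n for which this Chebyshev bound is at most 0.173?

Require 57.38/(n·0.4²) ≤ 0.173, i.e. n ≥ 57.38/(0.173·0.4²) = 2072.977.
The smallest integer n is 2073.

2073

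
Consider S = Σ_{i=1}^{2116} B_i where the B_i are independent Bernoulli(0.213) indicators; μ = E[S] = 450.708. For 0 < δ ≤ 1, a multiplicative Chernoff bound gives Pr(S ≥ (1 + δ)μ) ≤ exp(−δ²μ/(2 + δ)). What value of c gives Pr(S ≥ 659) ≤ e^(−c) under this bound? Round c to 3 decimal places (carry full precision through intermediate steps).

Write 659 = (1 + δ)μ, so δ = 659/450.708 − 1 = 0.462144…
Then the exponent is δ²μ/(2 + δ) = (659 − μ)² / (μ·(2 + δ)) = 39.096372.

39.096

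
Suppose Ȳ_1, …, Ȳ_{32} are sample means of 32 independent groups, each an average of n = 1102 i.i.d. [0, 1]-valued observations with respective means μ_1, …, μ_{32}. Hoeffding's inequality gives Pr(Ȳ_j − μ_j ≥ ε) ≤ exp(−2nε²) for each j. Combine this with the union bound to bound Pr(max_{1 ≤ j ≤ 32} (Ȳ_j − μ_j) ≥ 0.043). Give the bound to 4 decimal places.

0.5436

Per-experiment Hoeffding bound: exp(−2·1102·0.043²) = exp(−4.07520) = 0.016989.
Union bound over 32 events: 32·0.016989 = 0.54364.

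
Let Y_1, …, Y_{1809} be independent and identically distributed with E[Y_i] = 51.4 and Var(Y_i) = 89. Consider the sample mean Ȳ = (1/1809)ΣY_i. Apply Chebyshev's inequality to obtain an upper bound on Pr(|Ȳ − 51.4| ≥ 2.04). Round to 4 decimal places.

0.0118

Var(Ȳ) = Var(Y_i)/n = 89/1809 = 0.049198.
Chebyshev: Pr(|Ȳ − 51.4| ≥ 2.04) ≤ Var(Ȳ)/(2.04)² = 89/(1809·2.04²) = 0.0118.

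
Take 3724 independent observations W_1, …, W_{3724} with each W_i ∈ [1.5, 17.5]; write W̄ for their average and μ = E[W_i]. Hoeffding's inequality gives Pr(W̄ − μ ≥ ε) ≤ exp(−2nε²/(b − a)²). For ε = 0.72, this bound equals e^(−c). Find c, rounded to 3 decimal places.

c = 2nε²/(b − a)² = 2·3724·0.72² / 16² = 15.0822.

15.082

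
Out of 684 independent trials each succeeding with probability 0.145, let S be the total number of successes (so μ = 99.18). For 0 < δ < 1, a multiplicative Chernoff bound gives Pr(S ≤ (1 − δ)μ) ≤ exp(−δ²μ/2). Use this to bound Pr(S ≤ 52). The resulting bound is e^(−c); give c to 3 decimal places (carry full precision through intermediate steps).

11.222

Write 52 = (1 − δ)μ, so δ = 1 − 52/99.18 = 0.4757007…
Then the exponent is δ²μ/2 = (μ − 52)²/(2μ) = 11.221781.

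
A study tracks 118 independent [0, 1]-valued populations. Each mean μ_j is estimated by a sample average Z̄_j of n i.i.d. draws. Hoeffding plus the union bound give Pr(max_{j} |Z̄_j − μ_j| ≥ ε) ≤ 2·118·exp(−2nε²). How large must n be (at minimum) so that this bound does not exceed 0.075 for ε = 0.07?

822

Need 2·118·exp(−2nε²) ≤ 0.075, i.e. exp(−2nε²) ≤ 0.075/236.
So 2nε² ≥ ln(236/0.075) = 8.054099.
Hence n ≥ 8.054099/(2·0.07²) = 821.847.
The smallest integer n is 822.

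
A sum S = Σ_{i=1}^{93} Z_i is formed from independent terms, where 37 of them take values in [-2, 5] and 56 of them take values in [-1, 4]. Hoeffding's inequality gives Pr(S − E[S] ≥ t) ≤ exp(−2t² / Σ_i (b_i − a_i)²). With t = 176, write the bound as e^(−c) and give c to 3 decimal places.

Σ(b_i − a_i)² = 37·7² + 56·5² = 3213.
c = 2t² / 3213 = 2·176² / 3213 = 19.2817.

19.282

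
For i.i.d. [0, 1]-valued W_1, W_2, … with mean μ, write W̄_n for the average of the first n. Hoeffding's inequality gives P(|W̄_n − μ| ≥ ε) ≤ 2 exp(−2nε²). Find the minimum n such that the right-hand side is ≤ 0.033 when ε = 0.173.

Require 2·exp(−2nε²) ≤ 0.033, i.e. 2nε² ≥ ln(2/0.033) = 4.104395.
So n ≥ 4.104395 / (2·0.173²) = 68.569.
The smallest integer n is 69.

69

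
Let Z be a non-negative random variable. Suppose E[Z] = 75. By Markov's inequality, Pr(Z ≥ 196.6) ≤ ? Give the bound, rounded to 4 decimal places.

Markov's inequality: for a non-negative random variable, Pr(Z ≥ a) ≤ E[Z]/a.
Here E[Z] = 75 and a = 196.6, so the bound is 75/196.6 = 0.3815.

0.3815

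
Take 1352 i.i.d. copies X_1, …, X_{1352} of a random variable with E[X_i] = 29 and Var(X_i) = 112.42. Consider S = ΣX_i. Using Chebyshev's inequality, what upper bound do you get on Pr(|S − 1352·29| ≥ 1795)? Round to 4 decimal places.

0.0472

Var(S) = n·Var(X_i) = 1352·112.42 = 151991.84.
Chebyshev: Pr(|S − 1352·29| ≥ 1795) ≤ Var(S)/1795² = 151991.84/3222025 = 0.0472.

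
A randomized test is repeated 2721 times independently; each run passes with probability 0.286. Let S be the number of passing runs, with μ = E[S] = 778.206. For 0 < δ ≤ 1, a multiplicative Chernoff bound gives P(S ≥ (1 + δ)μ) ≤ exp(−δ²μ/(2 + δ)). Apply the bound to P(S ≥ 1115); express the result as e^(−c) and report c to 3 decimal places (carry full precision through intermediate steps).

Write 1115 = (1 + δ)μ, so δ = 1115/778.206 − 1 = 0.4327826…
Then the exponent is δ²μ/(2 + δ) = (1115 − μ)² / (μ·(2 + δ)) = 59.914346.

59.914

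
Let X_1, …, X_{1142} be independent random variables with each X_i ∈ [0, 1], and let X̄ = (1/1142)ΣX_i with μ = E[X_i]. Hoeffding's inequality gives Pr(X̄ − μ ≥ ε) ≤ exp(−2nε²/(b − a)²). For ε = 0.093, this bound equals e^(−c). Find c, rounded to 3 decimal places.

19.754

c = 2nε²/(b − a)² = 2·1142·0.093² / 1² = 19.7543.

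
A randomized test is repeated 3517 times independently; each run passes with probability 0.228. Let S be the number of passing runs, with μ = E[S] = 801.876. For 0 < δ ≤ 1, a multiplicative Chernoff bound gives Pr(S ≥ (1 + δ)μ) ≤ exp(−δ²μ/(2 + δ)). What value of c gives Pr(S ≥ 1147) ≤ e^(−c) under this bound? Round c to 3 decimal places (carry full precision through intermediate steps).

Write 1147 = (1 + δ)μ, so δ = 1147/801.876 − 1 = 0.4303957…
Then the exponent is δ²μ/(2 + δ) = (1147 − μ)² / (μ·(2 + δ)) = 61.117575.

61.118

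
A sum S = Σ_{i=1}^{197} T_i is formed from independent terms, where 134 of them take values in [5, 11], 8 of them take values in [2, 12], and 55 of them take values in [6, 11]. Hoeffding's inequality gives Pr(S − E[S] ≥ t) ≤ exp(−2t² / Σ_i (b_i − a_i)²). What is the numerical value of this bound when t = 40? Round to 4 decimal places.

0.6330

Σ(b_i − a_i)² = 134·6² + 8·10² + 55·5² = 6999.
Exponent = 2·40² / 6999 = 0.45721.
Bound = exp(−0.45721) = 0.63305.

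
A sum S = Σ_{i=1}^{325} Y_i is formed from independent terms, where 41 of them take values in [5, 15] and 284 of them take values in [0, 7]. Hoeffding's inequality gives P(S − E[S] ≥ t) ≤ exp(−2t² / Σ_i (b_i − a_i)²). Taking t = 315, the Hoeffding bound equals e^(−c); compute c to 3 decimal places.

Σ(b_i − a_i)² = 41·10² + 284·7² = 18016.
c = 2t² / 18016 = 2·315² / 18016 = 11.0152.

11.015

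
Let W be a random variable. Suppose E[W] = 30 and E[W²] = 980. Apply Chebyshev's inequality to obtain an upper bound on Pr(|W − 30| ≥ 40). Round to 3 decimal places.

Var(W) = E[W²] − (E[W])² = 980 − 900 = 80.
Chebyshev's inequality: Pr(|W − μ| ≥ t) ≤ Var(W)/t² = 80/1600 = 0.0500.

0.050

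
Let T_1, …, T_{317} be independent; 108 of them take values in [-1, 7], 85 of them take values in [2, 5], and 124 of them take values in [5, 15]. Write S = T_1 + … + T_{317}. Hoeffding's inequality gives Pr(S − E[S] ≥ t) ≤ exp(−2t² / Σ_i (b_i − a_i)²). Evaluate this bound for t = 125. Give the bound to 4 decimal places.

0.2109

Σ(b_i − a_i)² = 108·8² + 85·3² + 124·10² = 20077.
Exponent = 2·125² / 20077 = 1.55651.
Bound = exp(−1.55651) = 0.21087.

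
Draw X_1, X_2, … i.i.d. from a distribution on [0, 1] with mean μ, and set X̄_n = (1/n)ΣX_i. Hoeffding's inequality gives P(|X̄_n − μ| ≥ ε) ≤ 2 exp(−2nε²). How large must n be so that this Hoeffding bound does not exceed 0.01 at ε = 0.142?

Require 2·exp(−2nε²) ≤ 0.01, i.e. 2nε² ≥ ln(2/0.01) = 5.298317.
So n ≥ 5.298317 / (2·0.142²) = 131.381.
The smallest integer n is 132.

132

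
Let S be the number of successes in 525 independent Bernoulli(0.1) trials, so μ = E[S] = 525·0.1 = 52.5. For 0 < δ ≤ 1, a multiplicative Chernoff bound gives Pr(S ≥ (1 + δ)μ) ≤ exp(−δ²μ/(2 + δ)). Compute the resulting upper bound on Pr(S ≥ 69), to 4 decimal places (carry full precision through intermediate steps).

0.1064

Write 69 = (1 + δ)μ, so δ = 69/52.5 − 1 = 0.3142857…
Then the exponent is δ²μ/(2 + δ) = (69 − μ)² / (μ·(2 + δ)) = 2.240741.
Bound = exp(−2.240741) = 0.10638.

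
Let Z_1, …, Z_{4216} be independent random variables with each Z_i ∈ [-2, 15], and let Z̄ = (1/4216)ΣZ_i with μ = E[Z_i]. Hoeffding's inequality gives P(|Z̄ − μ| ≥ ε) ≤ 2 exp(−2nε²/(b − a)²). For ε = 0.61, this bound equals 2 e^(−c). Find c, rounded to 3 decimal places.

10.857

c = 2nε²/(b − a)² = 2·4216·0.61² / 17² = 10.8566.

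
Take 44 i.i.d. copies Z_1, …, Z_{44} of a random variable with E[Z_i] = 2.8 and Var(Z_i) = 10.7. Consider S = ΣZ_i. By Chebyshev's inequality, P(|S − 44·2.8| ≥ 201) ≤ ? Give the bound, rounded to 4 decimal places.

Var(S) = n·Var(Z_i) = 44·10.7 = 470.8.
Chebyshev: P(|S − 44·2.8| ≥ 201) ≤ Var(S)/201² = 470.8/40401 = 0.0117.

0.0117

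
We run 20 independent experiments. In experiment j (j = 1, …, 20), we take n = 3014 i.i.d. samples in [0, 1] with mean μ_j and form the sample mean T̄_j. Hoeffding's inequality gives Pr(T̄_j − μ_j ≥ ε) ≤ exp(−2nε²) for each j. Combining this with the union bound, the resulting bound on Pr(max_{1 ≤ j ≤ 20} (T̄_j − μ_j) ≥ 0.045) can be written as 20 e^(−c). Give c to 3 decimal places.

12.207

Union bound over the 20 events: Pr(max_{1 ≤ j ≤ 20} (T̄_j − μ_j) ≥ 0.045) ≤ 20·exp(−2nε²) = 20 exp(−2·3014·0.045²).
So c = 2·3014·0.045² = 12.2067.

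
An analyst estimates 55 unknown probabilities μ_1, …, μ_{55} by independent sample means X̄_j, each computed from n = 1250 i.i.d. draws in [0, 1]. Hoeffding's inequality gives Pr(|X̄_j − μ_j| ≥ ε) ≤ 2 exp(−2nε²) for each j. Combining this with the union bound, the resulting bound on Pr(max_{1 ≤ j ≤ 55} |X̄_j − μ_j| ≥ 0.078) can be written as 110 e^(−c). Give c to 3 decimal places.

Union bound over the 55 events: Pr(max_{1 ≤ j ≤ 55} |X̄_j − μ_j| ≥ 0.078) ≤ 55·2·exp(−2nε²) = 110 exp(−2·1250·0.078²).
So c = 2·1250·0.078² = 15.2100.

15.210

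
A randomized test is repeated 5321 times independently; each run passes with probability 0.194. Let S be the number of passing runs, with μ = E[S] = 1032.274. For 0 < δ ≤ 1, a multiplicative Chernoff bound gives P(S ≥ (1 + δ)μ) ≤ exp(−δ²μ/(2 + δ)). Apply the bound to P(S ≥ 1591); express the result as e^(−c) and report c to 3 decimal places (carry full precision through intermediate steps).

119.002

Write 1591 = (1 + δ)μ, so δ = 1591/1032.274 − 1 = 0.5412575…
Then the exponent is δ²μ/(2 + δ) = (1591 − μ)² / (μ·(2 + δ)) = 119.001958.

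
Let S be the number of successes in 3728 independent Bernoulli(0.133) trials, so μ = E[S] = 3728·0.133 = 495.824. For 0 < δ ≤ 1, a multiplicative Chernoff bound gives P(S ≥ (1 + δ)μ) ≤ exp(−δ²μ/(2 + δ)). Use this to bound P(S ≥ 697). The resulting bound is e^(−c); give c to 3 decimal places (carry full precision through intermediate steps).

33.929

Write 697 = (1 + δ)μ, so δ = 697/495.824 − 1 = 0.4057407…
Then the exponent is δ²μ/(2 + δ) = (697 − μ)² / (μ·(2 + δ)) = 33.929384.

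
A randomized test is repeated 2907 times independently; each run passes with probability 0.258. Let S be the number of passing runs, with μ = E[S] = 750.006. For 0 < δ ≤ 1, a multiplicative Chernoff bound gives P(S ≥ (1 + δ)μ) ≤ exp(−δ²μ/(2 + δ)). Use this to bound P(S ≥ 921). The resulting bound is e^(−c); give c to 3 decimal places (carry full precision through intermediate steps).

Write 921 = (1 + δ)μ, so δ = 921/750.006 − 1 = 0.2279902…
Then the exponent is δ²μ/(2 + δ) = (921 − μ)² / (μ·(2 + δ)) = 17.497812.

17.498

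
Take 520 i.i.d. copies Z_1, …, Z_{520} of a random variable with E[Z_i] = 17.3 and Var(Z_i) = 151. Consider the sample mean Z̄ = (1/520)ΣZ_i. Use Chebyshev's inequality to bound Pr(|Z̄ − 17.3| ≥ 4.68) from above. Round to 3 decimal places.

Var(Z̄) = Var(Z_i)/n = 151/520 = 0.29038.
Chebyshev: Pr(|Z̄ − 17.3| ≥ 4.68) ≤ Var(Z̄)/(4.68)² = 151/(520·4.68²) = 0.0133.

0.013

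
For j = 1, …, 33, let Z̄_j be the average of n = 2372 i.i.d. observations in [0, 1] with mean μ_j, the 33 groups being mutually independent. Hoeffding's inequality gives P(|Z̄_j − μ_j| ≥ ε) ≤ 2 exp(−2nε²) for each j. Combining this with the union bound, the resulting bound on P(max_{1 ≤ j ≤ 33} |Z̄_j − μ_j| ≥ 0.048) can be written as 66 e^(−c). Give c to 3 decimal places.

Union bound over the 33 events: P(max_{1 ≤ j ≤ 33} |Z̄_j − μ_j| ≥ 0.048) ≤ 33·2·exp(−2nε²) = 66 exp(−2·2372·0.048²).
So c = 2·2372·0.048² = 10.9302.

10.930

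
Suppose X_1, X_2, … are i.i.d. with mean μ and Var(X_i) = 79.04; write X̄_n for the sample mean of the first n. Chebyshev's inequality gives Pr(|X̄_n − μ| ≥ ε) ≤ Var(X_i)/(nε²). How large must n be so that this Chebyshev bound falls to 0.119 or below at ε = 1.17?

Require 79.04/(n·1.17²) ≤ 0.119, i.e. n ≥ 79.04/(0.119·1.17²) = 485.208.
The smallest integer n is 486.

486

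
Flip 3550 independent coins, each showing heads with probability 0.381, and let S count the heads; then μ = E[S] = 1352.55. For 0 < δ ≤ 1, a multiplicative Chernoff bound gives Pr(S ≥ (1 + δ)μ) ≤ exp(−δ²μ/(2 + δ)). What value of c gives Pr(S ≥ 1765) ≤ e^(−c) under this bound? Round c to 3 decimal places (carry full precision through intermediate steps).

54.567

Write 1765 = (1 + δ)μ, so δ = 1765/1352.55 − 1 = 0.3049425…
Then the exponent is δ²μ/(2 + δ) = (1765 − μ)² / (μ·(2 + δ)) = 54.566888.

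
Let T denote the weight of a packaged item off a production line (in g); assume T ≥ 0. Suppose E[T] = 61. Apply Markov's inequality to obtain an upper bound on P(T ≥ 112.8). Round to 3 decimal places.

0.541

Markov's inequality: for a non-negative random variable, P(T ≥ a) ≤ E[T]/a.
Here E[T] = 61 and a = 112.8, so the bound is 61/112.8 = 0.5408.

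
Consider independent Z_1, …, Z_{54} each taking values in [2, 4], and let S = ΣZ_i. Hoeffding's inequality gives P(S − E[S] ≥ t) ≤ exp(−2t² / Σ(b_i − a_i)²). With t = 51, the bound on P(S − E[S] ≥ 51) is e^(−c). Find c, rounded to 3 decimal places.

Σ(b_i − a_i)² = 54·(2)² = 216.
c = 2t²/216 = 2·51²/216 = 24.0833.

24.083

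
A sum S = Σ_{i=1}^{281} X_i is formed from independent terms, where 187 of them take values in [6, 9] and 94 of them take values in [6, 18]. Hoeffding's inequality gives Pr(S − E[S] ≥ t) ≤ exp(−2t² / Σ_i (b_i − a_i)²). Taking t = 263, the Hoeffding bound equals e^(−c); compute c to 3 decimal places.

Σ(b_i − a_i)² = 187·3² + 94·12² = 15219.
c = 2t² / 15219 = 2·263² / 15219 = 9.0898.

9.090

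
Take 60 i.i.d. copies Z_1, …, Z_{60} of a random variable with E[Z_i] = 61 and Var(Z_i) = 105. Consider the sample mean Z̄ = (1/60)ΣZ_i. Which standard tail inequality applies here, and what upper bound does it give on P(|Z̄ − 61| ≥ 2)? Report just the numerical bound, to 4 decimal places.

With mean and variance of each term known, Chebyshev's inequality bounds the deviation of the sum (or sample mean).
Var(Z̄) = Var(Z_i)/n = 105/60 = 1.75.
Chebyshev: P(|Z̄ − 61| ≥ 2) ≤ Var(Z̄)/(2)² = 105/(60·2²) = 0.4375.

0.4375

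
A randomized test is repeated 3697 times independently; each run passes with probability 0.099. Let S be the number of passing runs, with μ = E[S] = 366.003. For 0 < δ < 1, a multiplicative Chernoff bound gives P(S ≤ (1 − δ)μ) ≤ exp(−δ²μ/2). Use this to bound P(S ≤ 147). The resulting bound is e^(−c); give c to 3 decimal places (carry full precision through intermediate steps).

65.522

Write 147 = (1 − δ)μ, so δ = 1 − 147/366.003 = 0.5983639…
Then the exponent is δ²μ/2 = (μ − 147)²/(2μ) = 65.521750.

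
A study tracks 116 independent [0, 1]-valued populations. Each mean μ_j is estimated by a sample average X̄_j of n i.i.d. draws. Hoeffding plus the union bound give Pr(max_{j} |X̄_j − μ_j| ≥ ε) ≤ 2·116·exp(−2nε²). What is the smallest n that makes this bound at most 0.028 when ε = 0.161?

Need 2·116·exp(−2nε²) ≤ 0.028, i.e. exp(−2nε²) ≤ 0.028/232.
So 2nε² ≥ ln(232/0.028) = 9.022288.
Hence n ≥ 9.022288/(2·0.161²) = 174.034.
The smallest integer n is 175.

175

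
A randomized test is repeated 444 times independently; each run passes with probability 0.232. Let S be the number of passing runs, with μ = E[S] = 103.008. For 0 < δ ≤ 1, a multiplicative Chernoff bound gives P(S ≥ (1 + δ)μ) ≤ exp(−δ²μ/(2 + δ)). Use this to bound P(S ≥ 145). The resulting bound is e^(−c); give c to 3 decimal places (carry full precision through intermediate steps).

Write 145 = (1 + δ)μ, so δ = 145/103.008 − 1 = 0.4076577…
Then the exponent is δ²μ/(2 + δ) = (145 − μ)² / (μ·(2 + δ)) = 7.109964.

7.110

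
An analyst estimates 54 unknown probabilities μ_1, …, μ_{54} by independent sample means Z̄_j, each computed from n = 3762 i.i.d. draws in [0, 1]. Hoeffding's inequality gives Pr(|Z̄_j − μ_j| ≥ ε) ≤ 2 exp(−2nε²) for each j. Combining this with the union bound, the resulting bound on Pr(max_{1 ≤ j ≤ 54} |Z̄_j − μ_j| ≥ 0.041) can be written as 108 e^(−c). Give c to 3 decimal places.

Union bound over the 54 events: Pr(max_{1 ≤ j ≤ 54} |Z̄_j − μ_j| ≥ 0.041) ≤ 54·2·exp(−2nε²) = 108 exp(−2·3762·0.041²).
So c = 2·3762·0.041² = 12.6478.

12.648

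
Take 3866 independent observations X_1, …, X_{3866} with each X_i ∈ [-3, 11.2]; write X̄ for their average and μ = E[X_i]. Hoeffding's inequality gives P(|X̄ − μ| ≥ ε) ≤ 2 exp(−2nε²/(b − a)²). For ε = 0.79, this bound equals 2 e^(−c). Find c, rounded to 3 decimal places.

c = 2nε²/(b − a)² = 2·3866·0.79² / 14.2² = 23.9315.

23.931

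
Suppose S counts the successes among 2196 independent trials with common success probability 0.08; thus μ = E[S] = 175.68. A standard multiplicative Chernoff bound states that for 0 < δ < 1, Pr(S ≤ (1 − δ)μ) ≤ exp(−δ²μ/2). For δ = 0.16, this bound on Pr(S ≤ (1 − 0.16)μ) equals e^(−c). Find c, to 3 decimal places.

2.249

c = δ²μ/2 = 0.16²·175.68/2 = 2.2487.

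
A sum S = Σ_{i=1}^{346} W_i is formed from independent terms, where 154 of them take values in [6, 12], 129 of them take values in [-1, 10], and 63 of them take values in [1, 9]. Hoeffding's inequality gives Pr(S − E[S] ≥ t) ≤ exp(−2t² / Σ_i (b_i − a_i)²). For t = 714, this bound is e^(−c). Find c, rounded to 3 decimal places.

40.484

Σ(b_i − a_i)² = 154·6² + 129·11² + 63·8² = 25185.
c = 2t² / 25185 = 2·714² / 25185 = 40.4841.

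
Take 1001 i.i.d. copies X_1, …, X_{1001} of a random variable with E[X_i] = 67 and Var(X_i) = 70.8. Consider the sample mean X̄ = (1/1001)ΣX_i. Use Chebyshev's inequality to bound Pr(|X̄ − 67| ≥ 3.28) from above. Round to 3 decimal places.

Var(X̄) = Var(X_i)/n = 70.8/1001 = 0.070729.
Chebyshev: Pr(|X̄ − 67| ≥ 3.28) ≤ Var(X̄)/(3.28)² = 70.8/(1001·3.28²) = 0.0066.

0.007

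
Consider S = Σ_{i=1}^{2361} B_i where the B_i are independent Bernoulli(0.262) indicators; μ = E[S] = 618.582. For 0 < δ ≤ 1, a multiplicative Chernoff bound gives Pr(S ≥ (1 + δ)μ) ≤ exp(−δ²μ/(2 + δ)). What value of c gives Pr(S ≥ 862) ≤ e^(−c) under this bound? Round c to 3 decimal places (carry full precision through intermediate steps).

40.020

Write 862 = (1 + δ)μ, so δ = 862/618.582 − 1 = 0.3935097…
Then the exponent is δ²μ/(2 + δ) = (862 − μ)² / (μ·(2 + δ)) = 40.019616.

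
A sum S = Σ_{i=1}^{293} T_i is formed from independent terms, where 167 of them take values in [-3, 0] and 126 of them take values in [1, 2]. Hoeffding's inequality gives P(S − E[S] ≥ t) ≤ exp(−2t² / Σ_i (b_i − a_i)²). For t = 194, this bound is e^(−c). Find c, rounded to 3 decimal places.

Σ(b_i − a_i)² = 167·3² + 126·1² = 1629.
c = 2t² / 1629 = 2·194² / 1629 = 46.2075.

46.207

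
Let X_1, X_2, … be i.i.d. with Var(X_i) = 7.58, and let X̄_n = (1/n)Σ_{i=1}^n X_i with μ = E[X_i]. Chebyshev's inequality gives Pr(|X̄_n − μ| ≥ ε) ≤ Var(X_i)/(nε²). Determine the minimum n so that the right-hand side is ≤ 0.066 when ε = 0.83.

Require 7.58/(n·0.83²) ≤ 0.066, i.e. n ≥ 7.58/(0.066·0.83²) = 166.713.
The smallest integer n is 167.

167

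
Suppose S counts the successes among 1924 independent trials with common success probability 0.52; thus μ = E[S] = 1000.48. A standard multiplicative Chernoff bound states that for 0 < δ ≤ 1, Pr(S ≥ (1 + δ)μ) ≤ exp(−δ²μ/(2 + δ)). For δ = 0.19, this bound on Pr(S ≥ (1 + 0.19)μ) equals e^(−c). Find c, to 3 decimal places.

16.492

c = δ²μ/(2 + δ) = 0.19²·1000.48/(2 + 0.19) = 16.4919.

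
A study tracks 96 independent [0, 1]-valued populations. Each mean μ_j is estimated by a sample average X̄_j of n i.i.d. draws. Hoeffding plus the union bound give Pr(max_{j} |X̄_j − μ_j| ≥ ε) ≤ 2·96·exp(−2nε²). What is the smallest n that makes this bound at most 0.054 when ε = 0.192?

Need 2·96·exp(−2nε²) ≤ 0.054, i.e. exp(−2nε²) ≤ 0.054/192.
So 2nε² ≥ ln(192/0.054) = 8.176267.
Hence n ≥ 8.176267/(2·0.192²) = 110.898.
The smallest integer n is 111.

111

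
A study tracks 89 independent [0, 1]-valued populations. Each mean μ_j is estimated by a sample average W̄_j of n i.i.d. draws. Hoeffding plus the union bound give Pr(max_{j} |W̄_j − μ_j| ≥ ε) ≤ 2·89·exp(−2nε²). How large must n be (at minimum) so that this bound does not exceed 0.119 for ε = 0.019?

10126

Need 2·89·exp(−2nε²) ≤ 0.119, i.e. exp(−2nε²) ≤ 0.119/178.
So 2nε² ≥ ln(178/0.119) = 7.310415.
Hence n ≥ 7.310415/(2·0.019²) = 10125.229.
The smallest integer n is 10126.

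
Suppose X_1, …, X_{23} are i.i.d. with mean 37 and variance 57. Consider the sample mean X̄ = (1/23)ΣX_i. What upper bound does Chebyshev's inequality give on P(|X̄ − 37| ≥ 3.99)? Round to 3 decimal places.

Var(X̄) = Var(X_i)/n = 57/23 = 2.4783.
Chebyshev: P(|X̄ − 37| ≥ 3.99) ≤ Var(X̄)/(3.99)² = 57/(23·3.99²) = 0.1557.

0.156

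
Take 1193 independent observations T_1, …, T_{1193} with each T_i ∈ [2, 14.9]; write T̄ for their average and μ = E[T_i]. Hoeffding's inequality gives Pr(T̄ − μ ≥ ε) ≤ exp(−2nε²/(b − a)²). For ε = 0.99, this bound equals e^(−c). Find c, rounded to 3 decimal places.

c = 2nε²/(b − a)² = 2·1193·0.99² / 12.9² = 14.0528.

14.053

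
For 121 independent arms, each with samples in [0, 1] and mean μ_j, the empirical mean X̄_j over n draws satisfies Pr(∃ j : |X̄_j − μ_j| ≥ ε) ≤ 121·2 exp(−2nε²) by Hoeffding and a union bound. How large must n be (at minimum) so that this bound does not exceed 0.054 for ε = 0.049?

Need 2·121·exp(−2nε²) ≤ 0.054, i.e. exp(−2nε²) ≤ 0.054/242.
So 2nε² ≥ ln(242/0.054) = 8.407709.
Hence n ≥ 8.407709/(2·0.049²) = 1750.877.
The smallest integer n is 1751.

1751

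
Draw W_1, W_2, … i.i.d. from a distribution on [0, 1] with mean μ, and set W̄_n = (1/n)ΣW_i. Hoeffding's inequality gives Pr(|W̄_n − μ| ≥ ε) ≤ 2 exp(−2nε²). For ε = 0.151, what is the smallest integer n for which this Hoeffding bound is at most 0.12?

62

Require 2·exp(−2nε²) ≤ 0.12, i.e. 2nε² ≥ ln(2/0.12) = 2.813411.
So n ≥ 2.813411 / (2·0.151²) = 61.695.
The smallest integer n is 62.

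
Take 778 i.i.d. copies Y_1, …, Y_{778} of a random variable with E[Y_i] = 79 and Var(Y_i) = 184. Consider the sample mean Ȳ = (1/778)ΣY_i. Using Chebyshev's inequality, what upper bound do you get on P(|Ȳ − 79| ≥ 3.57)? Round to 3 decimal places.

0.019

Var(Ȳ) = Var(Y_i)/n = 184/778 = 0.2365.
Chebyshev: P(|Ȳ − 79| ≥ 3.57) ≤ Var(Ȳ)/(3.57)² = 184/(778·3.57²) = 0.0186.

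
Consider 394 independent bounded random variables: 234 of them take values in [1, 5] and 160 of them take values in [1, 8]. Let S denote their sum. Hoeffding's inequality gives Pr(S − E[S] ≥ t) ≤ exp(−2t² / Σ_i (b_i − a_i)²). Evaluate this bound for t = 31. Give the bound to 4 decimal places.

Σ(b_i − a_i)² = 234·4² + 160·7² = 11584.
Exponent = 2·31² / 11584 = 0.16592.
Bound = exp(−0.16592) = 0.84712.

0.8471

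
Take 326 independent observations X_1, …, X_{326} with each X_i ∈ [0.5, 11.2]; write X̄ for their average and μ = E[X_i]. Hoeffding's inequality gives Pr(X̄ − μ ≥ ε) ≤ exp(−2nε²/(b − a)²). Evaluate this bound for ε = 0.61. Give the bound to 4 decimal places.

0.1201

Exponent: 2nε²/(b − a)² = 2·326·0.61² / 10.7² = 2.11904.
Bound = exp(−2.11904) = 0.12015.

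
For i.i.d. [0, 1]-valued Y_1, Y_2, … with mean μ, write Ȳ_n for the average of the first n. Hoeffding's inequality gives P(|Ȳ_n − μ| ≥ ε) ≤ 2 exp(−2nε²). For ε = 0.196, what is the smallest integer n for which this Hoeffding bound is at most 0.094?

40

Require 2·exp(−2nε²) ≤ 0.094, i.e. 2nε² ≥ ln(2/0.094) = 3.057608.
So n ≥ 3.057608 / (2·0.196²) = 39.796.
The smallest integer n is 40.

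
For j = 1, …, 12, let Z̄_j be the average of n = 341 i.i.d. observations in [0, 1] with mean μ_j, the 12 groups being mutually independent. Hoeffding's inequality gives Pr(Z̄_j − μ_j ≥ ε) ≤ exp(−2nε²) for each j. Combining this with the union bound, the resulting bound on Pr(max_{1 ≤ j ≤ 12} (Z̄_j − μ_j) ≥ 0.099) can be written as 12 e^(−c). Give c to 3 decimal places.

Union bound over the 12 events: Pr(max_{1 ≤ j ≤ 12} (Z̄_j − μ_j) ≥ 0.099) ≤ 12·exp(−2nε²) = 12 exp(−2·341·0.099²).
So c = 2·341·0.099² = 6.6843.

6.684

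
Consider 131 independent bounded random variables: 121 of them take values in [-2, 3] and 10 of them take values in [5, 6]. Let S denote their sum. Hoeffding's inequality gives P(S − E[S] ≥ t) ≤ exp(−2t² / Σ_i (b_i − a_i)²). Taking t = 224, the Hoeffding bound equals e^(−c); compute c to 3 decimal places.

Σ(b_i − a_i)² = 121·5² + 10·1² = 3035.
c = 2t² / 3035 = 2·224² / 3035 = 33.0649.

33.065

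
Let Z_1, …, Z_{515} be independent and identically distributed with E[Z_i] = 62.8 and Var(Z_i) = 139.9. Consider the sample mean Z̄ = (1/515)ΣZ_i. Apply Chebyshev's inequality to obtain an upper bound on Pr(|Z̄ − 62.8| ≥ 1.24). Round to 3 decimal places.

0.177

Var(Z̄) = Var(Z_i)/n = 139.9/515 = 0.27165.
Chebyshev: Pr(|Z̄ − 62.8| ≥ 1.24) ≤ Var(Z̄)/(1.24)² = 139.9/(515·1.24²) = 0.1767.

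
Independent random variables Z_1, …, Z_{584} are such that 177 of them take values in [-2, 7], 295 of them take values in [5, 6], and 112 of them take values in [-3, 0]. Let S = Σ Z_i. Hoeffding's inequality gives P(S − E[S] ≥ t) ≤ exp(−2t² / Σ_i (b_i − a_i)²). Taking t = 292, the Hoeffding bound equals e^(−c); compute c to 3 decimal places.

10.903

Σ(b_i − a_i)² = 177·9² + 295·1² + 112·3² = 15640.
c = 2t² / 15640 = 2·292² / 15640 = 10.9033.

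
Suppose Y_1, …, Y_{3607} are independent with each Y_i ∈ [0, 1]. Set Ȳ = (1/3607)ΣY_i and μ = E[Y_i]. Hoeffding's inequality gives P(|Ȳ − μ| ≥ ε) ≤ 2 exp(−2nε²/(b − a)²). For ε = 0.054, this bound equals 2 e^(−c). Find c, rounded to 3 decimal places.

21.036

c = 2nε²/(b − a)² = 2·3607·0.054² / 1² = 21.0360.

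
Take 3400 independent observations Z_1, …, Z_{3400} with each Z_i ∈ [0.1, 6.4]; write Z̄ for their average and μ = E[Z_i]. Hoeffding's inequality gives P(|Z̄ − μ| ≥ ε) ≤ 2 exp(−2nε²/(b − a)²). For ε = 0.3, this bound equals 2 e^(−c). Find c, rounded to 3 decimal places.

c = 2nε²/(b − a)² = 2·3400·0.3² / 6.3² = 15.4195.

15.420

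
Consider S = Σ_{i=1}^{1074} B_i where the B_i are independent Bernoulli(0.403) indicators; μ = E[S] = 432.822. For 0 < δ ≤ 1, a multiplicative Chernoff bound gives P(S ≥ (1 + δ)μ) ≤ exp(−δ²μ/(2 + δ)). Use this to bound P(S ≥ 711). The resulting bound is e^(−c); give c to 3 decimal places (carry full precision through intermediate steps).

67.653

Write 711 = (1 + δ)μ, so δ = 711/432.822 − 1 = 0.6427076…
Then the exponent is δ²μ/(2 + δ) = (711 − μ)² / (μ·(2 + δ)) = 67.653009.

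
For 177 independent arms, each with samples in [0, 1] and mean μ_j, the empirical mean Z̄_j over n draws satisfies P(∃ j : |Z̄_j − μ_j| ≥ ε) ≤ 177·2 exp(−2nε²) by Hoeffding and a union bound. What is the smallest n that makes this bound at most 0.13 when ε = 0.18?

123

Need 2·177·exp(−2nε²) ≤ 0.13, i.e. exp(−2nε²) ≤ 0.13/354.
So 2nε² ≥ ln(354/0.13) = 7.909518.
Hence n ≥ 7.909518/(2·0.18²) = 122.060.
The smallest integer n is 123.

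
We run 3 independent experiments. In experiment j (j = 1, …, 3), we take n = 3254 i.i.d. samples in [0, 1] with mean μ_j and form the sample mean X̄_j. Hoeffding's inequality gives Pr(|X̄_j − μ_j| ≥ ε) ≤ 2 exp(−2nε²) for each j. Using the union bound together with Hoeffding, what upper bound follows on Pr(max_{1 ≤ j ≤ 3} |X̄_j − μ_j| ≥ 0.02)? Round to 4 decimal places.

0.4442

Per-experiment Hoeffding bound: 2·exp(−2·3254·0.02²) = 2·exp(−2.60320) = 0.14807.
Union bound over 3 events: 3·0.14807 = 0.44422.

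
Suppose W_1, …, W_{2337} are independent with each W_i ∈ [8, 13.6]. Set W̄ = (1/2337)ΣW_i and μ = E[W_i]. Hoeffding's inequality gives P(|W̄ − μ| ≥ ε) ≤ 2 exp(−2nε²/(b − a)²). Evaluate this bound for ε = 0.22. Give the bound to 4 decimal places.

Exponent: 2nε²/(b − a)² = 2·2337·0.22² / 5.6² = 7.21370.
Bound = 2·exp(−7.21370) = 0.00147.

0.0015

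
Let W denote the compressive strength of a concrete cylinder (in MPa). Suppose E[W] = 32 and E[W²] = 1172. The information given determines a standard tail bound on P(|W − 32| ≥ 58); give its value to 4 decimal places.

The first two moments determine the variance, so Chebyshev's inequality is the sharpest standard bound available.
Var(W) = E[W²] − (E[W])² = 1172 − 1024 = 148.
Chebyshev's inequality: P(|W − μ| ≥ t) ≤ Var(W)/t² = 148/3364 = 0.0440.

0.0440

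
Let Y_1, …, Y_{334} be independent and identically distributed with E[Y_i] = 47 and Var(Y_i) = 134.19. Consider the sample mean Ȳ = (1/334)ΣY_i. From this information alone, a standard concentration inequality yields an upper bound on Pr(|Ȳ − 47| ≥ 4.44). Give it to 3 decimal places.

0.020

With mean and variance of each term known, Chebyshev's inequality bounds the deviation of the sum (or sample mean).
Var(Ȳ) = Var(Y_i)/n = 134.19/334 = 0.40177.
Chebyshev: Pr(|Ȳ − 47| ≥ 4.44) ≤ Var(Ȳ)/(4.44)² = 134.19/(334·4.44²) = 0.0204.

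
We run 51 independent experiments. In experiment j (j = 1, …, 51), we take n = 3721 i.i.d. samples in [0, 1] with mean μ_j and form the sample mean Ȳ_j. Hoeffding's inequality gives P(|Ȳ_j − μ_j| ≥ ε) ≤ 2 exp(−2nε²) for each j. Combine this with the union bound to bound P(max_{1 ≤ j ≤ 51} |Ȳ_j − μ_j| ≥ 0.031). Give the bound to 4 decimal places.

Per-experiment Hoeffding bound: 2·exp(−2·3721·0.031²) = 2·exp(−7.15176) = 0.001567.
Union bound over 51 events: 51·0.001567 = 0.07992.

0.0799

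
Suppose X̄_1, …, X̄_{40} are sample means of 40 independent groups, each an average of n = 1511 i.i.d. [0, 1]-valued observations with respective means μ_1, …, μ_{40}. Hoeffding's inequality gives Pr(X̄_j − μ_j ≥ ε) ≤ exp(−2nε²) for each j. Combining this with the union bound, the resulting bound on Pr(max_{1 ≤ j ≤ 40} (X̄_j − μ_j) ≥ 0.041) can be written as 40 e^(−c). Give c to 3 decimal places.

5.080

Union bound over the 40 events: Pr(max_{1 ≤ j ≤ 40} (X̄_j − μ_j) ≥ 0.041) ≤ 40·exp(−2nε²) = 40 exp(−2·1511·0.041²).
So c = 2·1511·0.041² = 5.0800.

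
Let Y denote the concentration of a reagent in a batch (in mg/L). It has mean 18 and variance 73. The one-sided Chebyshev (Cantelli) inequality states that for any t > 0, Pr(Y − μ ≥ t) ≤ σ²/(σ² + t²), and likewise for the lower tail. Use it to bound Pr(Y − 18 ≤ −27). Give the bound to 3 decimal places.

0.091

Here σ² = 73 and t = 27, so σ² + t² = 802.
Cantelli's bound: 73/802 = 0.0910.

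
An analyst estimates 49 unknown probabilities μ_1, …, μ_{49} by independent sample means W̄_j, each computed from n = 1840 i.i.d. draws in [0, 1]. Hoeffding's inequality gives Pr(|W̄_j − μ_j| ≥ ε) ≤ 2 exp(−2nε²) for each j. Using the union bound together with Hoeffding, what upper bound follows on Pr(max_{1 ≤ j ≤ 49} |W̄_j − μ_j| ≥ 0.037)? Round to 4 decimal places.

0.6357

Per-experiment Hoeffding bound: 2·exp(−2·1840·0.037²) = 2·exp(−5.03792) = 0.012974.
Union bound over 49 events: 49·0.012974 = 0.63575.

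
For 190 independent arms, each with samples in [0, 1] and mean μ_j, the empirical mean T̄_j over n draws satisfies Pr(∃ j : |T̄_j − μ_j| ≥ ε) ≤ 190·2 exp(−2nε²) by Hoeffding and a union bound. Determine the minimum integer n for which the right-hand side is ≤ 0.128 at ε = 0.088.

517

Need 2·190·exp(−2nε²) ≤ 0.128, i.e. exp(−2nε²) ≤ 0.128/380.
So 2nε² ≥ ln(380/0.128) = 7.995896.
Hence n ≥ 7.995896/(2·0.088²) = 516.264.
The smallest integer n is 517.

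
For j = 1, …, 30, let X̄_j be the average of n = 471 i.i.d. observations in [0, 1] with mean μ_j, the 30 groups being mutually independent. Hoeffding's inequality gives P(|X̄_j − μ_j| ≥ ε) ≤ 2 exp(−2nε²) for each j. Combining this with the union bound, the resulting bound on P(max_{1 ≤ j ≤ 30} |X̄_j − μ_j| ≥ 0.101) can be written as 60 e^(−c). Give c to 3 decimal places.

Union bound over the 30 events: P(max_{1 ≤ j ≤ 30} |X̄_j − μ_j| ≥ 0.101) ≤ 30·2·exp(−2nε²) = 60 exp(−2·471·0.101²).
So c = 2·471·0.101² = 9.6093.

9.609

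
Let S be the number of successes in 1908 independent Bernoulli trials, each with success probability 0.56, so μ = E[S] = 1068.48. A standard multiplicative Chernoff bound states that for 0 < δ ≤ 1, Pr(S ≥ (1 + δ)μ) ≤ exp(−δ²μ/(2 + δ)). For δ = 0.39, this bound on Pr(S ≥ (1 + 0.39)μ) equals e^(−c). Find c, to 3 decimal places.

67.998

c = δ²μ/(2 + δ) = 0.39²·1068.48/(2 + 0.39) = 67.9982.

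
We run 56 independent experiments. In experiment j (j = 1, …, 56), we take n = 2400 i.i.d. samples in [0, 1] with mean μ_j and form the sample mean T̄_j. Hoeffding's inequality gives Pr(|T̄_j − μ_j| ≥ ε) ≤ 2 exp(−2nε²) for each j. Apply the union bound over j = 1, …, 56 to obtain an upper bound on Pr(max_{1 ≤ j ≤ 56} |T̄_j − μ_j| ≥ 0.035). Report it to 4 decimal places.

0.3130

Per-experiment Hoeffding bound: 2·exp(−2·2400·0.035²) = 2·exp(−5.88000) = 0.0055896.
Union bound over 56 events: 56·0.0055896 = 0.31302.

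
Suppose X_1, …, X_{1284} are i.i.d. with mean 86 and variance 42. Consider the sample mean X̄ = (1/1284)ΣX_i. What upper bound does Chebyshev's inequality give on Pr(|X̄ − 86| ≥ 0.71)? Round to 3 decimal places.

0.065

Var(X̄) = Var(X_i)/n = 42/1284 = 0.03271.
Chebyshev: Pr(|X̄ − 86| ≥ 0.71) ≤ Var(X̄)/(0.71)² = 42/(1284·0.71²) = 0.0649.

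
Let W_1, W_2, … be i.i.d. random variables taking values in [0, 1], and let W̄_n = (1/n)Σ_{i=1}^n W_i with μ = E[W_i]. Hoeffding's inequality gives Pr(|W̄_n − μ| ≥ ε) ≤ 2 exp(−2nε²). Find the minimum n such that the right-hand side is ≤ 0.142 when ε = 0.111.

Require 2·exp(−2nε²) ≤ 0.142, i.e. 2nε² ≥ ln(2/0.142) = 2.645075.
So n ≥ 2.645075 / (2·0.111²) = 107.340.
The smallest integer n is 108.

108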